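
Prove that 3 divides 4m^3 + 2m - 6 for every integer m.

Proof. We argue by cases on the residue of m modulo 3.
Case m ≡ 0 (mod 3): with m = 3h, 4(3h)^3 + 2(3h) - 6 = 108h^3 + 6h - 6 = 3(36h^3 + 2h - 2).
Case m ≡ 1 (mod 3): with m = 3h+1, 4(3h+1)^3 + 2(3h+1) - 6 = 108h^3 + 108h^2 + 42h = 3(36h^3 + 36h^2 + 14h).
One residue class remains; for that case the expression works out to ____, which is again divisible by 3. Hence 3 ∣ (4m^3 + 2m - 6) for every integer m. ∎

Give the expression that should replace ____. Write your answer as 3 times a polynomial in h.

Only m ≡ 2 (mod 3) is unaccounted for. Put m = 3h+2:
4(3h+2)^3 + 2(3h+2) - 6 expands to 108h^3 + 216h^2 + 150h + 30,
and factoring out 3 leaves 3(36h^3 + 72h^2 + 50h + 10).

3(36h^3 + 72h^2 + 50h + 10)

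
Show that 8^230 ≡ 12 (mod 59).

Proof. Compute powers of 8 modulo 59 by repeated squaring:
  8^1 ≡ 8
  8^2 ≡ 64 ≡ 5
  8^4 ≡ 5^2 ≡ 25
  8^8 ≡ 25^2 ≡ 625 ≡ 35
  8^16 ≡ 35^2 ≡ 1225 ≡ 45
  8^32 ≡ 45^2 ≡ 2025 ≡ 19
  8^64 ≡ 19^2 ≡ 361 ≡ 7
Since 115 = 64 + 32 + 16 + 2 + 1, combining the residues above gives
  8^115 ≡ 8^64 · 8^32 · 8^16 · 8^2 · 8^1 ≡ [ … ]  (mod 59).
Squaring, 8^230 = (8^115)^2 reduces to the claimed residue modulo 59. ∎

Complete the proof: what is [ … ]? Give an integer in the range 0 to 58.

8^64 · 8^32 · 8^16 · 8^2 · 8^1 ≡ 7 · 19 · 45 · 5 · 8 = 239400.
239400 mod 59 = 37, so 8^115 ≡ 37 (mod 59).

37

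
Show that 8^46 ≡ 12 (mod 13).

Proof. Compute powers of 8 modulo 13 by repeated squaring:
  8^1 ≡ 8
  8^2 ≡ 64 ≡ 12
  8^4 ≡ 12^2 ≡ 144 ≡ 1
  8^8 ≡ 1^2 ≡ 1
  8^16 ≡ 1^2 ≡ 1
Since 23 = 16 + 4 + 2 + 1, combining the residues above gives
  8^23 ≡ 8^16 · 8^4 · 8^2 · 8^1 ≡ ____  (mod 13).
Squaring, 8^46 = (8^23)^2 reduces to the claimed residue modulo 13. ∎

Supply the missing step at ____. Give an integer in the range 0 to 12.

5

Multiply the listed residues: 1 · 1 · 12 · 8 = 1 → 12 → 96.
Reducing modulo 13: 96 = 7·13 + 5, so 8^23 ≡ 5.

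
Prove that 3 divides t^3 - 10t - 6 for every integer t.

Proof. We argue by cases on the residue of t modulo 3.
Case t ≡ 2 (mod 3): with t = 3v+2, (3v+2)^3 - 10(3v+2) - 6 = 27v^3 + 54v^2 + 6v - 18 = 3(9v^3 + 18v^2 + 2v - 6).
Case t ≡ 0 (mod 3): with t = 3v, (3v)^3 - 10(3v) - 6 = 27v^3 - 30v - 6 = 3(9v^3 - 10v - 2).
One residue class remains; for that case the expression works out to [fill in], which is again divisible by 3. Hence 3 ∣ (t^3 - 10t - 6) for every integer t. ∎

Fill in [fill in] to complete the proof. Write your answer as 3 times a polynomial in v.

3(9v^3 + 9v^2 - 7v - 5)

The residues treated are {2, 0}, so the missing case is t ≡ 1 (mod 3); write t = 3v+1.
Then (3v+1)^3 - 10(3v+1) - 6 = 27v^3 + 27v^2 - 21v - 15 = 3(9v^3 + 9v^2 - 7v - 5).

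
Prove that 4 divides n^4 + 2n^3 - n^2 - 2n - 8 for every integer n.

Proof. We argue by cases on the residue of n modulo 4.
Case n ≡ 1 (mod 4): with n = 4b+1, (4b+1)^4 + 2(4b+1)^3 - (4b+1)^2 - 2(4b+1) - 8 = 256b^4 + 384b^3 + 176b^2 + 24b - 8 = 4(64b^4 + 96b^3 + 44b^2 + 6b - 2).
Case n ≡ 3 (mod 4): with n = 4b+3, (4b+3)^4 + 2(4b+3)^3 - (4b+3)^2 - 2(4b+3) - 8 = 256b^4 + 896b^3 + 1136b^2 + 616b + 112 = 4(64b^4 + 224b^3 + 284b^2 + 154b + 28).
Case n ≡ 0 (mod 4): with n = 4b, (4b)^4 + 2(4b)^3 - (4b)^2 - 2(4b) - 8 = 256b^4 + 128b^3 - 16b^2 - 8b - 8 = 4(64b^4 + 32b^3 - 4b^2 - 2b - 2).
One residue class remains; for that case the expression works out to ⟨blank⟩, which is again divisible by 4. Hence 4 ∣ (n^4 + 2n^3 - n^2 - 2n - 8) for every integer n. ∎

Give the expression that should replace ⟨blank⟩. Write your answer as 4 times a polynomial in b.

4(64b^4 + 160b^3 + 140b^2 + 50b + 4)

The residues treated are {1, 3, 0}, so the missing case is n ≡ 2 (mod 4); write n = 4b+2.
Then (4b+2)^4 + 2(4b+2)^3 - (4b+2)^2 - 2(4b+2) - 8 = 256b^4 + 640b^3 + 560b^2 + 200b + 16 = 4(64b^4 + 160b^3 + 140b^2 + 50b + 4).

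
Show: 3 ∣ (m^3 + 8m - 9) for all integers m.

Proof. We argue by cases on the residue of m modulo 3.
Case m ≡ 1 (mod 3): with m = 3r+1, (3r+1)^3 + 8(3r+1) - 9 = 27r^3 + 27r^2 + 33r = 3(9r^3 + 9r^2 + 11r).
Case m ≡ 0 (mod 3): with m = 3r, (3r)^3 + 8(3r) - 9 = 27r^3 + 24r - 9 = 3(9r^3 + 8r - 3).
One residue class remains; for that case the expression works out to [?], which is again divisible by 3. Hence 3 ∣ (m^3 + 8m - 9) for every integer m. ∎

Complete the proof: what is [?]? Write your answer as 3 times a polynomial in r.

Only m ≡ 2 (mod 3) is unaccounted for. Put m = 3r+2:
(3r+2)^3 + 8(3r+2) - 9 expands to 27r^3 + 54r^2 + 60r + 15,
and factoring out 3 leaves 3(9r^3 + 18r^2 + 20r + 5).

3(9r^3 + 18r^2 + 20r + 5)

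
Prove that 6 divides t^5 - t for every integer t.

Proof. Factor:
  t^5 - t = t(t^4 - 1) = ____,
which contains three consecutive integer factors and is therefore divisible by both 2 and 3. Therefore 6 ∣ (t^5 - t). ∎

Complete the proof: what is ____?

(t - 1)t(t + 1)(t^2 + 1)

t^4 - 1 = (t^2 - 1)(t^2 + 1), and t^2 - 1 = (t-1)(t+1).
So t(t^4 - 1) = (t - 1)t(t + 1)(t^2 + 1).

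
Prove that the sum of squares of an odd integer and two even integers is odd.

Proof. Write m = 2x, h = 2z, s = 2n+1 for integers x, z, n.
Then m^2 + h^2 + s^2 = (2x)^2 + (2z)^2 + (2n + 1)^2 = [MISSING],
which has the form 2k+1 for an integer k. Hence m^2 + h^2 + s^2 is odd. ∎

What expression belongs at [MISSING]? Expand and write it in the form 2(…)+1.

Expanding: (2x)^2 + (2z)^2 + (2n + 1)^2 = 4n^2 + 4n + 4x^2 + 4z^2 + 1.
Every term except the constant is even, so this is 2(2n^2 + 2n + 2x^2 + 2z^2) + 1,
and 2n^2 + 2n + 2x^2 + 2z^2 ∈ ℤ gives the required form.

2(2n^2 + 2n + 2x^2 + 2z^2) + 1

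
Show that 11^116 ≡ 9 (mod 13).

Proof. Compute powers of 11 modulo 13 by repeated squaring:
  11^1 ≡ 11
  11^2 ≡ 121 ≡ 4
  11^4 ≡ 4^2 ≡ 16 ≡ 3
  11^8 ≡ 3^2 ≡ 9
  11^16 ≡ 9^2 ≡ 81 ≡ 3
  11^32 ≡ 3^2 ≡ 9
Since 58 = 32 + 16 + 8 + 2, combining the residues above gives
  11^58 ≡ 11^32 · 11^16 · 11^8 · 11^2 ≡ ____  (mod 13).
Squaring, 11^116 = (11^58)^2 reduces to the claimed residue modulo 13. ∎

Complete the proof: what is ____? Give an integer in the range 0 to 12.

10

Multiply the listed residues: 9 · 3 · 9 · 4 = 27 → 243 → 972.
Reducing modulo 13: 972 = 74·13 + 10, so 11^58 ≡ 10.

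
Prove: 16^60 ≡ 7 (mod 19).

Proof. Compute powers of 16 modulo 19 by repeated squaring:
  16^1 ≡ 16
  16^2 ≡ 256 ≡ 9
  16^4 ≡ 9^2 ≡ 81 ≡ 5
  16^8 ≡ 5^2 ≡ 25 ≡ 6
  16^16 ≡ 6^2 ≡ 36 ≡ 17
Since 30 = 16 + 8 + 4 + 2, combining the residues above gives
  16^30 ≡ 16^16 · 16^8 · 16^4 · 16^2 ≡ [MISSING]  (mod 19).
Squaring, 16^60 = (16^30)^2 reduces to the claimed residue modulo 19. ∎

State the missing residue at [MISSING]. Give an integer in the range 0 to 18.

Multiply the listed residues: 17 · 6 · 5 · 9 = 102 → 510 → 4590.
Reducing modulo 19: 4590 = 241·19 + 11, so 16^30 ≡ 11.

11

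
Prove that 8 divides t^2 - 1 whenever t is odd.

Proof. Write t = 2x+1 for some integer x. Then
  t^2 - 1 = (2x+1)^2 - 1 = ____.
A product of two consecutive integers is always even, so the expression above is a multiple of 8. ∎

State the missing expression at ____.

(2x+1)^2 - 1 = 4x^2 + 4x + 1 - 1 = 4x^2 + 4x = 4x(x+1).
Since x and x+1 are consecutive, x(x+1) is even, and 4·(even) is a multiple of 8.

4x(x + 1)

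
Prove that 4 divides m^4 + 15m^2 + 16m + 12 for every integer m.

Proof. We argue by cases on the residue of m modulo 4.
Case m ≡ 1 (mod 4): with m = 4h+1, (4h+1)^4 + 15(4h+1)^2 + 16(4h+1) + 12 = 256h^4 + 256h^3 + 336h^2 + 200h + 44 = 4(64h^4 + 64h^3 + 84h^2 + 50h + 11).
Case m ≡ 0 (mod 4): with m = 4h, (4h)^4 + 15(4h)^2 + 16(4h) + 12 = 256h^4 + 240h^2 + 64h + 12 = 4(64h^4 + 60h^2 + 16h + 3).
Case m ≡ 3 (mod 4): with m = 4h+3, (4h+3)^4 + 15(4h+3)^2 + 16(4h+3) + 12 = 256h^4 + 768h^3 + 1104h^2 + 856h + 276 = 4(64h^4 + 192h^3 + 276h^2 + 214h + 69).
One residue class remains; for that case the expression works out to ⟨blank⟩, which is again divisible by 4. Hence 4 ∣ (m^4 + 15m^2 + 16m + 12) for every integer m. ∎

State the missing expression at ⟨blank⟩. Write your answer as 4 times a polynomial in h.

4(64h^4 + 128h^3 + 156h^2 + 108h + 30)

Only m ≡ 2 (mod 4) is unaccounted for. Put m = 4h+2:
(4h+2)^4 + 15(4h+2)^2 + 16(4h+2) + 12 expands to 256h^4 + 512h^3 + 624h^2 + 432h + 120,
and factoring out 4 leaves 4(64h^4 + 128h^3 + 156h^2 + 108h + 30).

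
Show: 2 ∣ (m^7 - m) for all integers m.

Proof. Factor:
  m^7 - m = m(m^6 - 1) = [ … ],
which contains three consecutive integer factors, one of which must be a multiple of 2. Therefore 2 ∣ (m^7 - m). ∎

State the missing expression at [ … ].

m^6 - 1 = (m^2 - 1)(m^4 + m^2 + 1), and m^2 - 1 = (m-1)(m+1).
So m(m^6 - 1) = (m - 1)m(m + 1)(m^4 + m^2 + 1).

(m - 1)m(m + 1)(m^4 + m^2 + 1)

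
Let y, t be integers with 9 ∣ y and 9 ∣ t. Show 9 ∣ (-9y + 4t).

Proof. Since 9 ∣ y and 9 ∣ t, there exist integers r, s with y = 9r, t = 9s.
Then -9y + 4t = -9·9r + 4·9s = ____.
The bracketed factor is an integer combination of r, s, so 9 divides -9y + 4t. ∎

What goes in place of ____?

Each term has a factor of 9: -9·9r + 4·9s = 9·(-9r + 4s).
Since -9r + 4s is an integer, 9 ∣ (-9y + 4t).

9(-9r + 4s)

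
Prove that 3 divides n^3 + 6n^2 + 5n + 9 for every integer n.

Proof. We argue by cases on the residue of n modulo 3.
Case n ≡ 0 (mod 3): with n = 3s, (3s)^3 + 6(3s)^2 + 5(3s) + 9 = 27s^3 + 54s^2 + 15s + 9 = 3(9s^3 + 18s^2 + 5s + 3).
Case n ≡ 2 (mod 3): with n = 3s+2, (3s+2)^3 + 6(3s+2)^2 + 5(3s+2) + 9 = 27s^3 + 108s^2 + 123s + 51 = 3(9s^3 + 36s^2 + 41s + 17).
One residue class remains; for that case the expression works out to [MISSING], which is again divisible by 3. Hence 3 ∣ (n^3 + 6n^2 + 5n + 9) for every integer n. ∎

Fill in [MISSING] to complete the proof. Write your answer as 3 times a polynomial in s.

Only n ≡ 1 (mod 3) is unaccounted for. Put n = 3s+1:
(3s+1)^3 + 6(3s+1)^2 + 5(3s+1) + 9 expands to 27s^3 + 81s^2 + 60s + 21,
and factoring out 3 leaves 3(9s^3 + 27s^2 + 20s + 7).

3(9s^3 + 27s^2 + 20s + 7)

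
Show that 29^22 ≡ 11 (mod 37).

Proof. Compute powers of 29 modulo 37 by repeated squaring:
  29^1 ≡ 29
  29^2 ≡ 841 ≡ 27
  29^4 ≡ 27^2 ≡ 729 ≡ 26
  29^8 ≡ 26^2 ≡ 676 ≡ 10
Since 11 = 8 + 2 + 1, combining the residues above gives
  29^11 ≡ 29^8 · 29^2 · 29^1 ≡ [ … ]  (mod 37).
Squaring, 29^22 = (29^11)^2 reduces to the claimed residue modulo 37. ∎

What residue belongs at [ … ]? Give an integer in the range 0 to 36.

23

29^8 · 29^2 · 29^1 ≡ 10 · 27 · 29 = 7830.
7830 mod 37 = 23, so 29^11 ≡ 23 (mod 37).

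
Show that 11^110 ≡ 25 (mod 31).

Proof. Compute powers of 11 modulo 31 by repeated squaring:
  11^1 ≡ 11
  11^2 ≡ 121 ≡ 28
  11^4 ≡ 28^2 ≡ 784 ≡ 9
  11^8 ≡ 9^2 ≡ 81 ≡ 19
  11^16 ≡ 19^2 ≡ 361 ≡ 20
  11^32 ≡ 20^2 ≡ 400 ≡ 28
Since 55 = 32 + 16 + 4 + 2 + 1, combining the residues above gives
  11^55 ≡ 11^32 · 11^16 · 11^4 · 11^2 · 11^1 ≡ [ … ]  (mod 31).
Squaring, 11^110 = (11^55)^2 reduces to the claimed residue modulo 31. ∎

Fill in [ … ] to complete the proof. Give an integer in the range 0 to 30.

26

Multiply the listed residues: 28 · 20 · 9 · 28 · 11 = 560 → 5040 → 141120 → 1552320.
Reducing modulo 31: 1552320 = 50074·31 + 26, so 11^55 ≡ 26.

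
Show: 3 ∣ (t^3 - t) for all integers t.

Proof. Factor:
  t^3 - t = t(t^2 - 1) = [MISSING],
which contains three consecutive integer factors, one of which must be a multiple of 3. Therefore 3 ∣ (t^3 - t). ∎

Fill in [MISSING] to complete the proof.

(t - 1)t(t + 1)

t(t^2 - 1) = t(t - 1)(t + 1) = (t - 1)t(t + 1).
These three factors are consecutive integers, so their product is divisible by 3.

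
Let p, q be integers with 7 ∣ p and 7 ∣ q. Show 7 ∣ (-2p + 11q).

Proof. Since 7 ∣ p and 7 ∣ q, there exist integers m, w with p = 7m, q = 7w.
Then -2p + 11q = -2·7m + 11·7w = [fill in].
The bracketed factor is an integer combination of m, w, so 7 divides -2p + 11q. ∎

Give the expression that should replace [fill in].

Each term has a factor of 7: -2·7m + 11·7w = 7·(-2m + 11w).
Since -2m + 11w is an integer, 7 ∣ (-2p + 11q).

7(-2m + 11w)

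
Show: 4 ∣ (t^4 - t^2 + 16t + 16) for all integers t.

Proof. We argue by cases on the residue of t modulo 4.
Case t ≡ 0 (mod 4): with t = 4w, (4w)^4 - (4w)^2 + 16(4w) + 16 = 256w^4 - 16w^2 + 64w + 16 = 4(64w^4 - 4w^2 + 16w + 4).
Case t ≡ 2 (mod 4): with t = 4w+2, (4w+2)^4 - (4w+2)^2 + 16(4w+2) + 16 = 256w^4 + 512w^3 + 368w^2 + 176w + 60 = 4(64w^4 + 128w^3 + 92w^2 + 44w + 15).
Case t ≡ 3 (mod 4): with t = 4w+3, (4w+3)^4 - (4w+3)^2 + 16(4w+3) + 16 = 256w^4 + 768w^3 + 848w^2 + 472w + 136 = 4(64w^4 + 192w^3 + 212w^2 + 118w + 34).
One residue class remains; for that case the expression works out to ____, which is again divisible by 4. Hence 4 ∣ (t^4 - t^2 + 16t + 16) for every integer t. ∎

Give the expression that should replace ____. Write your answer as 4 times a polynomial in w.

Only t ≡ 1 (mod 4) is unaccounted for. Put t = 4w+1:
(4w+1)^4 - (4w+1)^2 + 16(4w+1) + 16 expands to 256w^4 + 256w^3 + 80w^2 + 72w + 32,
and factoring out 4 leaves 4(64w^4 + 64w^3 + 20w^2 + 18w + 8).

4(64w^4 + 64w^3 + 20w^2 + 18w + 8)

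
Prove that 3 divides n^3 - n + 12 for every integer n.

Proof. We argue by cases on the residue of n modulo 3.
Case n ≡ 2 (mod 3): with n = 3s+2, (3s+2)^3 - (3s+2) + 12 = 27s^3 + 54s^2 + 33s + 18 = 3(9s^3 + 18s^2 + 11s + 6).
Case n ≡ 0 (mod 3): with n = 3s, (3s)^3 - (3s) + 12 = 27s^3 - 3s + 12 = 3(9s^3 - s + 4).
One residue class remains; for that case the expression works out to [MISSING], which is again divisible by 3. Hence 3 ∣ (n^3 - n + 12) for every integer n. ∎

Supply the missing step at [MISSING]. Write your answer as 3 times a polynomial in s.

Only n ≡ 1 (mod 3) is unaccounted for. Put n = 3s+1:
(3s+1)^3 - (3s+1) + 12 expands to 27s^3 + 27s^2 + 6s + 12,
and factoring out 3 leaves 3(9s^3 + 9s^2 + 2s + 4).

3(9s^3 + 9s^2 + 2s + 4)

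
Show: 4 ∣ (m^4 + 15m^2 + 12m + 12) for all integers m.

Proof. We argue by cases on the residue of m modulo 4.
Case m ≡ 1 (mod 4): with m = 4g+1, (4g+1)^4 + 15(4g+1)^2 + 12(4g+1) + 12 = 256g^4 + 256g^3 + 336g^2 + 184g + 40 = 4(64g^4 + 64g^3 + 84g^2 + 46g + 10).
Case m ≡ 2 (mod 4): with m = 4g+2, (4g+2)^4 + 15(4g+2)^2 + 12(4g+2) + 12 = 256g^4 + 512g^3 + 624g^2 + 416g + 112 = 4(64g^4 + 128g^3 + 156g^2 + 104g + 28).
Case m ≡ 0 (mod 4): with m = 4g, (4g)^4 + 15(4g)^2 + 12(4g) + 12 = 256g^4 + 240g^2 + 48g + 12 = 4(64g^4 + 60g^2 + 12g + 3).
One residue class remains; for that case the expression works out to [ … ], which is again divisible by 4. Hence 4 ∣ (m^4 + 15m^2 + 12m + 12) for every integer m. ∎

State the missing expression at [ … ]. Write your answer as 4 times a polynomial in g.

4(64g^4 + 192g^3 + 276g^2 + 210g + 66)

The residues treated are {1, 2, 0}, so the missing case is m ≡ 3 (mod 4); write m = 4g+3.
Then (4g+3)^4 + 15(4g+3)^2 + 12(4g+3) + 12 = 256g^4 + 768g^3 + 1104g^2 + 840g + 264 = 4(64g^4 + 192g^3 + 276g^2 + 210g + 66).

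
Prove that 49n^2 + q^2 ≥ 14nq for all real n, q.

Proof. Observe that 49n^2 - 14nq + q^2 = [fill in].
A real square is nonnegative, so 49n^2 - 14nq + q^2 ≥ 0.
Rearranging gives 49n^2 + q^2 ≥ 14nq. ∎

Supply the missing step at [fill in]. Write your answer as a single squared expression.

49n^2 - 14nq + q^2 is a perfect-square trinomial: the outer terms are (7n)^2 and (q)^2, and the cross term is -2·7n·q.
So 49n^2 - 14nq + q^2 = (7n - q)^2 ≥ 0.

(7n - q)^2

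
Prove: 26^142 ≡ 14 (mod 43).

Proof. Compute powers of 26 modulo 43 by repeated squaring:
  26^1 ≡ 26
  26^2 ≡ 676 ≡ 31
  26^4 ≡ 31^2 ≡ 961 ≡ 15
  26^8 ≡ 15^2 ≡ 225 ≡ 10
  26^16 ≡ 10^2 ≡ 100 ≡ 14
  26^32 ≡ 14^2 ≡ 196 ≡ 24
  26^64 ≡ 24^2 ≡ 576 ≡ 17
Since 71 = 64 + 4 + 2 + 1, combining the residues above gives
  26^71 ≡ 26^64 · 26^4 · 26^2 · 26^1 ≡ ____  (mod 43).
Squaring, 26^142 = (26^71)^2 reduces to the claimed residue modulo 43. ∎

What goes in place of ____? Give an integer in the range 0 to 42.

33

26^64 · 26^4 · 26^2 · 26^1 ≡ 17 · 15 · 31 · 26 = 205530.
205530 mod 43 = 33, so 26^71 ≡ 33 (mod 43).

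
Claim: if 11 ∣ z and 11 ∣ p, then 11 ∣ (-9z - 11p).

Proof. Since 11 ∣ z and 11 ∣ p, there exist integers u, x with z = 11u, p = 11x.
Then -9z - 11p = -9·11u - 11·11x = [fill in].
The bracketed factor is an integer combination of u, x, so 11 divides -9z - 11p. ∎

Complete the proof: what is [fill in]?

Pull the common 11 out of every term: -9·11u - 11·11x = 11(-9u - 11x).
-9u - 11x is an integer, which exhibits the divisibility.

11(-9u - 11x)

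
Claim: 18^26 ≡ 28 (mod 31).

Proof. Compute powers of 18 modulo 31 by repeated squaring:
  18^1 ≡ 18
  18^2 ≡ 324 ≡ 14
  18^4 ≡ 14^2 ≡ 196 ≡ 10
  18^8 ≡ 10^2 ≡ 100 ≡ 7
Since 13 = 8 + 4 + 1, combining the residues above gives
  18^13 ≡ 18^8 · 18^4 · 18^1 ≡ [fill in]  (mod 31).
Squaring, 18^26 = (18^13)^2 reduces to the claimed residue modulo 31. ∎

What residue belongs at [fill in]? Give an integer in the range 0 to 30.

20

Multiply the listed residues: 7 · 10 · 18 = 70 → 1260.
Reducing modulo 31: 1260 = 40·31 + 20, so 18^13 ≡ 20.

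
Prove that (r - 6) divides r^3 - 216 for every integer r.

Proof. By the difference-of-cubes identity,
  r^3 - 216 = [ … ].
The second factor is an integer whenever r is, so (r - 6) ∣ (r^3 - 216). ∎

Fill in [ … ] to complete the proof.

(r - 6)(r^2 + 6r + 36)

a^3 - b^3 = (a - b)(a^2 + ab + b^2). With a = r, b = 6:
r^3 - 216 = (r - 6)(r^2 + 6r + 36).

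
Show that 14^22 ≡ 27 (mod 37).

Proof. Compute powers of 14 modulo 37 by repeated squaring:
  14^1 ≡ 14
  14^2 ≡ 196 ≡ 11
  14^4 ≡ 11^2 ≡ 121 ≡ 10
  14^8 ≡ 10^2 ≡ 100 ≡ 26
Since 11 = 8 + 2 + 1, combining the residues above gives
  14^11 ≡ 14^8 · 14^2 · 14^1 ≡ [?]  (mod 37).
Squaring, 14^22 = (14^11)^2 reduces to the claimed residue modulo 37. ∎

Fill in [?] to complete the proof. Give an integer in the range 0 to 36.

8

Multiply the listed residues: 26 · 11 · 14 = 286 → 4004.
Reducing modulo 37: 4004 = 108·37 + 8, so 14^11 ≡ 8.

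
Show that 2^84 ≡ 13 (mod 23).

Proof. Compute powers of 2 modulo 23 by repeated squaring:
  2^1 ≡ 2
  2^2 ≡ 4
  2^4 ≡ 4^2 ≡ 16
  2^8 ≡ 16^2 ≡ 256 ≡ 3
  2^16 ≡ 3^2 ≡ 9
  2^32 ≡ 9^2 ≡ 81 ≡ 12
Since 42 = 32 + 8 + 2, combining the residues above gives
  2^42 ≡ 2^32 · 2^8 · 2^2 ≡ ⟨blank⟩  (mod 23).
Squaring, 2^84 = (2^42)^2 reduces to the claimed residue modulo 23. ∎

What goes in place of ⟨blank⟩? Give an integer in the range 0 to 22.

Multiply the listed residues: 12 · 3 · 4 = 36 → 144.
Reducing modulo 23: 144 = 6·23 + 6, so 2^42 ≡ 6.

6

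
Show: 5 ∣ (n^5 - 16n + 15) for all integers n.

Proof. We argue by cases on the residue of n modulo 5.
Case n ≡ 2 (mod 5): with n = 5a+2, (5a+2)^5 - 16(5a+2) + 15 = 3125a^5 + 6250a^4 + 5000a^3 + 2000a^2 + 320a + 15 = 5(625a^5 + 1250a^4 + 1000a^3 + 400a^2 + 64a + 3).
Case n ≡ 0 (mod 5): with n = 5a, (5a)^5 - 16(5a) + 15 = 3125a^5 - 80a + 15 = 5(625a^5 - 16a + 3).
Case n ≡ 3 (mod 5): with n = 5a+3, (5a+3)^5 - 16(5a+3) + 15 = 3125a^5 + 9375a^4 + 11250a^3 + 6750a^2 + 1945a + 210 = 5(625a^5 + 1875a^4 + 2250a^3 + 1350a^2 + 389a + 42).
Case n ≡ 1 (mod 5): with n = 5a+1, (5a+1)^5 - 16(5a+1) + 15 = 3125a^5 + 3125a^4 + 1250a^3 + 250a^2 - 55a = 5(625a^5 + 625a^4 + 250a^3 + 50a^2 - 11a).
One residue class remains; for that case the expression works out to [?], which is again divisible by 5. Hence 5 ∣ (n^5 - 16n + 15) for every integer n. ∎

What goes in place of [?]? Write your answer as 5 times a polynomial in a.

5(625a^5 + 2500a^4 + 4000a^3 + 3200a^2 + 1264a + 195)

The residues treated are {2, 0, 3, 1}, so the missing case is n ≡ 4 (mod 5); write n = 5a+4.
Then (5a+4)^5 - 16(5a+4) + 15 = 3125a^5 + 12500a^4 + 20000a^3 + 16000a^2 + 6320a + 975 = 5(625a^5 + 2500a^4 + 4000a^3 + 3200a^2 + 1264a + 195).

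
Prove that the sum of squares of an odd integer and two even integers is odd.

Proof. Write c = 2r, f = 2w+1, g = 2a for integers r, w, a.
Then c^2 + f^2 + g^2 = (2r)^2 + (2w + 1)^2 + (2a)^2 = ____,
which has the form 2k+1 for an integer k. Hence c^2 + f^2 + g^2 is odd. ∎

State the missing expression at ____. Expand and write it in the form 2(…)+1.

2(2a^2 + 2r^2 + 2w^2 + 2w) + 1

(2r)^2 + (2w + 1)^2 + (2a)^2 = 4a^2 + 4r^2 + 4w^2 + 4w + 1
= 2(2a^2 + 2r^2 + 2w^2 + 2w) + 1.
Since 2a^2 + 2r^2 + 2w^2 + 2w is an integer, the sum of squares is of the form 2k+1 for an integer k.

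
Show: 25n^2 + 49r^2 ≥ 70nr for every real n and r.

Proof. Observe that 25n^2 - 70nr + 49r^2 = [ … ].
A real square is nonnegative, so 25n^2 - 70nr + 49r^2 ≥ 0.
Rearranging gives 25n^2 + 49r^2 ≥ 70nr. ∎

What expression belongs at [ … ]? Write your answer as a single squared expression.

(5n - 7r)^2

The leading and trailing coefficients are 5^2 and 7^2, and 70 = 2·5·7, so the trinomial is (5n - 7r)^2.
Hence 25n^2 - 70nr + 49r^2 ≥ 0.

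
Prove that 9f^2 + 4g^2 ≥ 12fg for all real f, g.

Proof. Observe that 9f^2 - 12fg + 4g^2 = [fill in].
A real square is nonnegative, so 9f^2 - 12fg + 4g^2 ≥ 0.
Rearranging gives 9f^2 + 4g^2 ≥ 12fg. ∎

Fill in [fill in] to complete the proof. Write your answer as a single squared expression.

The leading and trailing coefficients are 3^2 and 2^2, and 12 = 2·3·2, so the trinomial is (3f - 2g)^2.
Hence 9f^2 - 12fg + 4g^2 ≥ 0.

(3f - 2g)^2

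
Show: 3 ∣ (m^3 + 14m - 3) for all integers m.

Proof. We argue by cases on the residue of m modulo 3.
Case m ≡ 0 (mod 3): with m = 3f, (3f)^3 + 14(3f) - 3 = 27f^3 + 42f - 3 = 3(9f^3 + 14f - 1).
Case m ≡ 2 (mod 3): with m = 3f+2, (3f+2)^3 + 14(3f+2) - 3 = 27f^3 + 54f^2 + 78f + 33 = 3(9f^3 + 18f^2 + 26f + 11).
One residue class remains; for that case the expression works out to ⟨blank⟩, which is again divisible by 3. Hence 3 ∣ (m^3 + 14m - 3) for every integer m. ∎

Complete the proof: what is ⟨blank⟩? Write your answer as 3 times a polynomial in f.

3(9f^3 + 9f^2 + 17f + 4)

The residues treated are {0, 2}, so the missing case is m ≡ 1 (mod 3); write m = 3f+1.
Then (3f+1)^3 + 14(3f+1) - 3 = 27f^3 + 27f^2 + 51f + 12 = 3(9f^3 + 9f^2 + 17f + 4).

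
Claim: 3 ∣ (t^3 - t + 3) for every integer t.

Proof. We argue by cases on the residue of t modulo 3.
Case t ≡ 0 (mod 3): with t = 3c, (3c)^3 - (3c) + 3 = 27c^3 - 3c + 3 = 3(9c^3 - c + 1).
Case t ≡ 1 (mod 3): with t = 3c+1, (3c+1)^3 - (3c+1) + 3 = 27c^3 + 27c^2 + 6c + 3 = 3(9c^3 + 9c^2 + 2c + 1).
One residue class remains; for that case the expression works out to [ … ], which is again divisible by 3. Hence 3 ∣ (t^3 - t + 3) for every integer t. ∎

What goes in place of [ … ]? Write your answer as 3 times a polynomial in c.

The residues treated are {0, 1}, so the missing case is t ≡ 2 (mod 3); write t = 3c+2.
Then (3c+2)^3 - (3c+2) + 3 = 27c^3 + 54c^2 + 33c + 9 = 3(9c^3 + 18c^2 + 11c + 3).

3(9c^3 + 18c^2 + 11c + 3)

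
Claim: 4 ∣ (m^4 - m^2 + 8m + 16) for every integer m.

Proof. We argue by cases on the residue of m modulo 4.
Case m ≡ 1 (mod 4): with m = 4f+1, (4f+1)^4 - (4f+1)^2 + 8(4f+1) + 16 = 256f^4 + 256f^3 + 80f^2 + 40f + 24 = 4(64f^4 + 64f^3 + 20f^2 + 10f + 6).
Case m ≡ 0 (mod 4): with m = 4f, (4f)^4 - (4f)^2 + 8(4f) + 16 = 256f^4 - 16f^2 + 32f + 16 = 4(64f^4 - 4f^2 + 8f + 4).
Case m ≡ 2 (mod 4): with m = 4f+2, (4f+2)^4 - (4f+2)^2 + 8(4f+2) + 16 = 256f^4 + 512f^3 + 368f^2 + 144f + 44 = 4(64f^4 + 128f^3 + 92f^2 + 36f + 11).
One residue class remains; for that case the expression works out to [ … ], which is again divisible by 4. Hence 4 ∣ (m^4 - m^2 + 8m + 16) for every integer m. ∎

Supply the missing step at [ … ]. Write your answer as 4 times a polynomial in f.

Only m ≡ 3 (mod 4) is unaccounted for. Put m = 4f+3:
(4f+3)^4 - (4f+3)^2 + 8(4f+3) + 16 expands to 256f^4 + 768f^3 + 848f^2 + 440f + 112,
and factoring out 4 leaves 4(64f^4 + 192f^3 + 212f^2 + 110f + 28).

4(64f^4 + 192f^3 + 212f^2 + 110f + 28)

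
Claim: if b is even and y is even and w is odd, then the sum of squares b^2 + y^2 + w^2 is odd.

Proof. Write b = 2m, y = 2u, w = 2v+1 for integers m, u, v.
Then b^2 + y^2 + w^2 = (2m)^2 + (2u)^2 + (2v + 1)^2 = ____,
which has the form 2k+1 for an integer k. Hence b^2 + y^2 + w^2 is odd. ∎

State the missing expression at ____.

2(2m^2 + 2u^2 + 2v^2 + 2v) + 1

(2m)^2 + (2u)^2 + (2v + 1)^2 = 4m^2 + 4u^2 + 4v^2 + 4v + 1
= 2(2m^2 + 2u^2 + 2v^2 + 2v) + 1.
Since 2m^2 + 2u^2 + 2v^2 + 2v is an integer, the sum of squares is of the form 2k+1 for an integer k.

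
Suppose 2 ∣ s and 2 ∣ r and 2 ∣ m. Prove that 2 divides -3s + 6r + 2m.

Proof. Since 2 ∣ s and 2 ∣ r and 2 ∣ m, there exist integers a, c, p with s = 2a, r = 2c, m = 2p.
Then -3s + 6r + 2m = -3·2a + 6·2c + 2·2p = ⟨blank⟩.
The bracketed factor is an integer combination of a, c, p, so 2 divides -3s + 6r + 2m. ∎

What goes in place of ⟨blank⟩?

2(-3a + 6c + 2p)

Pull the common 2 out of every term: -3·2a + 6·2c + 2·2p = 2(-3a + 6c + 2p).
-3a + 6c + 2p is an integer, which exhibits the divisibility.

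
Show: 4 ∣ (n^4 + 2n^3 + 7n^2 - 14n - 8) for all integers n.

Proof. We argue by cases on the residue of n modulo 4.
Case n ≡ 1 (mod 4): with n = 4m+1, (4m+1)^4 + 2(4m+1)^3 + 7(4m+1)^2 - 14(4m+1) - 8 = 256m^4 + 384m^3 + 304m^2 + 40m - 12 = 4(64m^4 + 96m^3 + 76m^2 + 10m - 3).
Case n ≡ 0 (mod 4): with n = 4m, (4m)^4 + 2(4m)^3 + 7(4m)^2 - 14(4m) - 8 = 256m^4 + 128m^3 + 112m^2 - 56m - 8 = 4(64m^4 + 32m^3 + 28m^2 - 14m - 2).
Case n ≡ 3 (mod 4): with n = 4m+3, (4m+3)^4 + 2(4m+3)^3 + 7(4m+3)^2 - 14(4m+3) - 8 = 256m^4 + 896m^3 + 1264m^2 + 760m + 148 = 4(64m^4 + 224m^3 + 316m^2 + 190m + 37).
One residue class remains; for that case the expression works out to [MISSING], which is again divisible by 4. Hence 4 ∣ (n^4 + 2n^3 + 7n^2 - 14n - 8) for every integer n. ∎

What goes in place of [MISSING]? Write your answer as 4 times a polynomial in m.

Only n ≡ 2 (mod 4) is unaccounted for. Put n = 4m+2:
(4m+2)^4 + 2(4m+2)^3 + 7(4m+2)^2 - 14(4m+2) - 8 expands to 256m^4 + 640m^3 + 688m^2 + 280m + 24,
and factoring out 4 leaves 4(64m^4 + 160m^3 + 172m^2 + 70m + 6).

4(64m^4 + 160m^3 + 172m^2 + 70m + 6)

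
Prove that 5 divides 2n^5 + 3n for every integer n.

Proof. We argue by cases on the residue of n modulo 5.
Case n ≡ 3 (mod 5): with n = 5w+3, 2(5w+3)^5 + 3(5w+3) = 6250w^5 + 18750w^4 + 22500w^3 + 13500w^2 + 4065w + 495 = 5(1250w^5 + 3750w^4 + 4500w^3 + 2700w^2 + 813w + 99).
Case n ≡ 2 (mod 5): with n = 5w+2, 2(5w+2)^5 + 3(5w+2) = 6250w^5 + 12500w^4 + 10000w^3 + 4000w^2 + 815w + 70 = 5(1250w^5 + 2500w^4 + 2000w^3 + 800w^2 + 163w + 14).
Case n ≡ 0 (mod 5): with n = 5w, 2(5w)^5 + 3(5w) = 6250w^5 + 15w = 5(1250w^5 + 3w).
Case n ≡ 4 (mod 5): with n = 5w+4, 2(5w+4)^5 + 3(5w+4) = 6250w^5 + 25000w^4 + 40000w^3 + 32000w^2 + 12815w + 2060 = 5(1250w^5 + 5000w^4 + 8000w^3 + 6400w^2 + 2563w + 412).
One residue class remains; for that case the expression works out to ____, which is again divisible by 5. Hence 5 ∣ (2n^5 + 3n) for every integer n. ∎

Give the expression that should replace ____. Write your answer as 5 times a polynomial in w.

5(1250w^5 + 1250w^4 + 500w^3 + 100w^2 + 13w + 1)

The residues treated are {3, 2, 0, 4}, so the missing case is n ≡ 1 (mod 5); write n = 5w+1.
Then 2(5w+1)^5 + 3(5w+1) = 6250w^5 + 6250w^4 + 2500w^3 + 500w^2 + 65w + 5 = 5(1250w^5 + 1250w^4 + 500w^3 + 100w^2 + 13w + 1).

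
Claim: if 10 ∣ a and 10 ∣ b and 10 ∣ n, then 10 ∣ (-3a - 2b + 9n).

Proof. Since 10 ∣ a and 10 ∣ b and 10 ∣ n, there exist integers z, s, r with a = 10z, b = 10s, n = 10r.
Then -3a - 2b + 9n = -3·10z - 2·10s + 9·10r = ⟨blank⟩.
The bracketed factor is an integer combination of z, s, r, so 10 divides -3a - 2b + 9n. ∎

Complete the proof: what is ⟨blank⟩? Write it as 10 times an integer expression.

10(9r - 2s - 3z)

Pull the common 10 out of every term: -3·10z - 2·10s + 9·10r = 10(9r - 2s - 3z).
9r - 2s - 3z is an integer, which exhibits the divisibility.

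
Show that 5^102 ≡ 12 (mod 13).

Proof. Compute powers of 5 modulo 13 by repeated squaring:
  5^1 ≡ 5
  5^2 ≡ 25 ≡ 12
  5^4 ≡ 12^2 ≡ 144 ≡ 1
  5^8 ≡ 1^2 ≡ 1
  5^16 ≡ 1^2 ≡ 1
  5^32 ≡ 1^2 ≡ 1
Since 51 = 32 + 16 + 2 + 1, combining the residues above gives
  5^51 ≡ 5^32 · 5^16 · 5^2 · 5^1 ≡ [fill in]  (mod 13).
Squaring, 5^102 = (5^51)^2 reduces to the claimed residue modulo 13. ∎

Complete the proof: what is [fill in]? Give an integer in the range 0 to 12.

Multiply the listed residues: 1 · 1 · 12 · 5 = 1 → 12 → 60.
Reducing modulo 13: 60 = 4·13 + 8, so 5^51 ≡ 8.

8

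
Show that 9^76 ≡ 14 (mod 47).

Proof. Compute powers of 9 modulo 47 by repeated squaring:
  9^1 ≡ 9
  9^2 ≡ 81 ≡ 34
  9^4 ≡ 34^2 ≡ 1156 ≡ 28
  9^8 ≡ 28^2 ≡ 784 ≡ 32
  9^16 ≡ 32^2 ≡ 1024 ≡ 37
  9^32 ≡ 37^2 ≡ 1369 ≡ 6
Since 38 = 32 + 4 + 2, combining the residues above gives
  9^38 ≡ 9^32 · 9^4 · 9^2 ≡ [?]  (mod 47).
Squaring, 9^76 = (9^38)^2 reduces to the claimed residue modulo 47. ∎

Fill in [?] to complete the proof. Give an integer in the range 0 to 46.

9^32 · 9^4 · 9^2 ≡ 6 · 28 · 34 = 5712.
5712 mod 47 = 25, so 9^38 ≡ 25 (mod 47).

25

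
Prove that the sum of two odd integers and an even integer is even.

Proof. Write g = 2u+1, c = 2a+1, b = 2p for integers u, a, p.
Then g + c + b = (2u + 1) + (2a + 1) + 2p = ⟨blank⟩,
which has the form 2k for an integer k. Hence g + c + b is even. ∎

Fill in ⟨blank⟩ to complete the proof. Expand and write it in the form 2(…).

2(a + p + u + 1)

Expanding: (2u + 1) + (2a + 1) + 2p = 2a + 2p + 2u + 2.
Every term is even; pulling out the factor of 2 gives 2(a + p + u + 1).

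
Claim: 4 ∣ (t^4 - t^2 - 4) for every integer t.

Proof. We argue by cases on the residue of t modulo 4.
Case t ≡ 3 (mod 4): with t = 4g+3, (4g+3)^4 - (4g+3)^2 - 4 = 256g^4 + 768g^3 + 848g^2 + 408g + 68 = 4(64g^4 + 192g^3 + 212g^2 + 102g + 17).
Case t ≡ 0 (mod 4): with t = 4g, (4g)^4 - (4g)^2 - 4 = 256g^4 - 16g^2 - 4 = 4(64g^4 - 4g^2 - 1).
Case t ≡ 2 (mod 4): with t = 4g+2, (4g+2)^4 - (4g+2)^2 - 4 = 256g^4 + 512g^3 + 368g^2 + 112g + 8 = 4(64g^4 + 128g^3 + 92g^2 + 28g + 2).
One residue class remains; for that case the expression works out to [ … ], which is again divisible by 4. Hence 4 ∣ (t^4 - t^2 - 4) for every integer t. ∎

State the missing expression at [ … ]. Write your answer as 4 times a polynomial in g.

4(64g^4 + 64g^3 + 20g^2 + 2g - 1)

Only t ≡ 1 (mod 4) is unaccounted for. Put t = 4g+1:
(4g+1)^4 - (4g+1)^2 - 4 expands to 256g^4 + 256g^3 + 80g^2 + 8g - 4,
and factoring out 4 leaves 4(64g^4 + 64g^3 + 20g^2 + 2g - 1).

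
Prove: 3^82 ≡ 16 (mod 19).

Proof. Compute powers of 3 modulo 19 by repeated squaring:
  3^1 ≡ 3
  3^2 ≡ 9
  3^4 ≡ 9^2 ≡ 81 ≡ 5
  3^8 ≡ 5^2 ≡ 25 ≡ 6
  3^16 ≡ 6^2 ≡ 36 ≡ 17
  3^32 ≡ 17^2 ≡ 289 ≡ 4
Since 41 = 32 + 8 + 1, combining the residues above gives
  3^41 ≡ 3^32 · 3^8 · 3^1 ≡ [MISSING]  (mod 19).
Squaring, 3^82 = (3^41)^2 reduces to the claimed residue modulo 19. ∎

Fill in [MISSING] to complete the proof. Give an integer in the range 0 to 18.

15

3^32 · 3^8 · 3^1 ≡ 4 · 6 · 3 = 72.
72 mod 19 = 15, so 3^41 ≡ 15 (mod 19).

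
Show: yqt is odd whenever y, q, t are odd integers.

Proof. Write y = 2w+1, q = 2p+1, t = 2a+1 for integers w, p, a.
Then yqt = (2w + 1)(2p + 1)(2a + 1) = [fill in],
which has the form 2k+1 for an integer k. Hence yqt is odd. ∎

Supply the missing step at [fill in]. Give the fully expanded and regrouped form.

2(4apw + 2ap + 2aw + a + 2pw + p + w) + 1

Expanding: (2w + 1)(2p + 1)(2a + 1) = 8apw + 4ap + 4aw + 2a + 4pw + 2p + 2w + 1.
Every term except the constant is even, so this is 2(4apw + 2ap + 2aw + a + 2pw + p + w) + 1,
and 4apw + 2ap + 2aw + a + 2pw + p + w ∈ ℤ gives the required form.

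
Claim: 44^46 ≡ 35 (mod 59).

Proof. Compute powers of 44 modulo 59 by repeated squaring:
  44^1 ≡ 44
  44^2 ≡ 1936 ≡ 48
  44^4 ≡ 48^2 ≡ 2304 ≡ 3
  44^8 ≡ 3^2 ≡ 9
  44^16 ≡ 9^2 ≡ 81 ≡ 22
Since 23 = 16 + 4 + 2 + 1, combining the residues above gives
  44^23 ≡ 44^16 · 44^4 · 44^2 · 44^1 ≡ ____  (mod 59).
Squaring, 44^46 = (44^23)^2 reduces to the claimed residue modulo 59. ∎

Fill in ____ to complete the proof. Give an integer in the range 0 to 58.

34

44^16 · 44^4 · 44^2 · 44^1 ≡ 22 · 3 · 48 · 44 = 139392.
139392 mod 59 = 34, so 44^23 ≡ 34 (mod 59).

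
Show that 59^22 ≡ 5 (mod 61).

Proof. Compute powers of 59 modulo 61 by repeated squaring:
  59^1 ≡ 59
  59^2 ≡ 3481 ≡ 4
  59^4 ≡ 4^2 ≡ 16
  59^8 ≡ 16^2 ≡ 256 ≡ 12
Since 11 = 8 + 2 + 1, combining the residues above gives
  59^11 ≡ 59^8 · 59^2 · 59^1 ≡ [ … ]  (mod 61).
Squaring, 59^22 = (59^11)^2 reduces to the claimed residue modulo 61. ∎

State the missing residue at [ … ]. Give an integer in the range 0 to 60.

26

Multiply the listed residues: 12 · 4 · 59 = 48 → 2832.
Reducing modulo 61: 2832 = 46·61 + 26, so 59^11 ≡ 26.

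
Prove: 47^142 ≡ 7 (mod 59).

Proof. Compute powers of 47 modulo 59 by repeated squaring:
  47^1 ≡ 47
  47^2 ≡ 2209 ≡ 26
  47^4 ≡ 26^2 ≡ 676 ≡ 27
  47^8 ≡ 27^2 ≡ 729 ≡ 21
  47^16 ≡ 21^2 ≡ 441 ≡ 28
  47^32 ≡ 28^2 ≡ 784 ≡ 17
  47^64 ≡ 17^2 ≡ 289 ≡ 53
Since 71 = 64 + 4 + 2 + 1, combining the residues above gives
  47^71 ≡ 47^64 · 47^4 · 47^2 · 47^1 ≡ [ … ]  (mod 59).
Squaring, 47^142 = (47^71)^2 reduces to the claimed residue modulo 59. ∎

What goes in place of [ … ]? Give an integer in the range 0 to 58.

47^64 · 47^4 · 47^2 · 47^1 ≡ 53 · 27 · 26 · 47 = 1748682.
1748682 mod 59 = 40, so 47^71 ≡ 40 (mod 59).

40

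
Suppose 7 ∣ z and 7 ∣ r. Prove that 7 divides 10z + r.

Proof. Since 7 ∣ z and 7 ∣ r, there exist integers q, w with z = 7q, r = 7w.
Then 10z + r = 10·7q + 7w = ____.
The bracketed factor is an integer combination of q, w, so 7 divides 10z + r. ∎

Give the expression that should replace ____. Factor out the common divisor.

7(10q + w)

Pull the common 7 out of every term: 10·7q + 7w = 7(10q + w).
10q + w is an integer, which exhibits the divisibility.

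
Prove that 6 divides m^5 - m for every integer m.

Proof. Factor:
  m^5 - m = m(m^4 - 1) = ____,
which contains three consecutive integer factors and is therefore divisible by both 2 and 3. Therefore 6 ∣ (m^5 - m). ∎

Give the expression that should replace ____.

m^4 - 1 = (m^2 - 1)(m^2 + 1), and m^2 - 1 = (m-1)(m+1).
So m(m^4 - 1) = (m - 1)m(m + 1)(m^2 + 1).

(m - 1)m(m + 1)(m^2 + 1)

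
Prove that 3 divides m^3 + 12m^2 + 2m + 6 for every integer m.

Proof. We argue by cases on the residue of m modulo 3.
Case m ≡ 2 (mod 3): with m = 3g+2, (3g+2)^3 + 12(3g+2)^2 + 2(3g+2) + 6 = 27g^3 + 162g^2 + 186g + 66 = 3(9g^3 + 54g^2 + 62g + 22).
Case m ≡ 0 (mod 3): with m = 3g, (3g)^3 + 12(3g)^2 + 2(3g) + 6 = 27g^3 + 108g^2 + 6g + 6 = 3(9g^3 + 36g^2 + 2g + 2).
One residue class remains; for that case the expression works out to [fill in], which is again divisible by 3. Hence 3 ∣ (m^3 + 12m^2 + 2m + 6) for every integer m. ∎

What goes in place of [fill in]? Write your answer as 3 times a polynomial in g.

Only m ≡ 1 (mod 3) is unaccounted for. Put m = 3g+1:
(3g+1)^3 + 12(3g+1)^2 + 2(3g+1) + 6 expands to 27g^3 + 135g^2 + 87g + 21,
and factoring out 3 leaves 3(9g^3 + 45g^2 + 29g + 7).

3(9g^3 + 45g^2 + 29g + 7)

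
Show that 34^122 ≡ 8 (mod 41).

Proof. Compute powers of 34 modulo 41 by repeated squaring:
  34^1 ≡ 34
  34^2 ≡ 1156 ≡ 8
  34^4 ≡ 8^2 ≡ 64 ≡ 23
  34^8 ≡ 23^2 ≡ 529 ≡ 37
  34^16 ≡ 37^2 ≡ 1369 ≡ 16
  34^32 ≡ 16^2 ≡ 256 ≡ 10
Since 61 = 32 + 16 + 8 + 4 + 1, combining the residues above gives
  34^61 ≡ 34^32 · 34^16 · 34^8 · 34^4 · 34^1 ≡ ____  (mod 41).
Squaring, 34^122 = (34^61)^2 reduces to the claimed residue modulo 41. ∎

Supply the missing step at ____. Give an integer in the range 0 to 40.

34^32 · 34^16 · 34^8 · 34^4 · 34^1 ≡ 10 · 16 · 37 · 23 · 34 = 4629440.
4629440 mod 41 = 7, so 34^61 ≡ 7 (mod 41).

7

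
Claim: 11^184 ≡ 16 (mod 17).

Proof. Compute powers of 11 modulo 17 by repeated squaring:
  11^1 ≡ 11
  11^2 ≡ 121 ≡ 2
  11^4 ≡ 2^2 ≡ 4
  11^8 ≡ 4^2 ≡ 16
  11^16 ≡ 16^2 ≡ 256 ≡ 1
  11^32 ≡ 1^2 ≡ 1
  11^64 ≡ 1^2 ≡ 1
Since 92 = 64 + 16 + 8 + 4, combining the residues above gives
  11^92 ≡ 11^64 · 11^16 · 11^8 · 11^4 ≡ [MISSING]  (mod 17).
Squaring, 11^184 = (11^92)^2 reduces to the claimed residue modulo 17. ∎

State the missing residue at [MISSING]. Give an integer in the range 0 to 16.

11^64 · 11^16 · 11^8 · 11^4 ≡ 1 · 1 · 16 · 4 = 64.
64 mod 17 = 13, so 11^92 ≡ 13 (mod 17).

13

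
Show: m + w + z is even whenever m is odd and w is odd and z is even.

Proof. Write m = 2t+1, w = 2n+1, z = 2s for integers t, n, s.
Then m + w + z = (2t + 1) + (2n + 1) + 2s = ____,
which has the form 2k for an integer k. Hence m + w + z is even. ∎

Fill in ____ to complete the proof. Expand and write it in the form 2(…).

(2t + 1) + (2n + 1) + 2s = 2n + 2s + 2t + 2
= 2(n + s + t + 1).
Since n + s + t + 1 is an integer, the sum is of the form 2k for an integer k.

2(n + s + t + 1)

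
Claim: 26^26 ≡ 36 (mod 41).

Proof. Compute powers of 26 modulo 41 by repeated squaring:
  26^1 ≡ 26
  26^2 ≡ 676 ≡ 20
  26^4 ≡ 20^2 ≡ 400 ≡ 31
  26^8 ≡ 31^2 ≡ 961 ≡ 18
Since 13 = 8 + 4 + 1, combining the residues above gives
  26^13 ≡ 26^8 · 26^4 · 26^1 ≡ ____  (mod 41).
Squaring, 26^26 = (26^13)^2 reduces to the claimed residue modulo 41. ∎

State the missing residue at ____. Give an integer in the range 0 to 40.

35

Multiply the listed residues: 18 · 31 · 26 = 558 → 14508.
Reducing modulo 41: 14508 = 353·41 + 35, so 26^13 ≡ 35.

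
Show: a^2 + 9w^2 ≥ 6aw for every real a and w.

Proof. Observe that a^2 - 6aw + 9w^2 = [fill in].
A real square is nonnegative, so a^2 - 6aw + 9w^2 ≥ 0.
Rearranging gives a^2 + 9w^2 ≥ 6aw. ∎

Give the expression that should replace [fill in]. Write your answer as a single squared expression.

(a - 3w)^2

a^2 - 6aw + 9w^2 is a perfect-square trinomial: the outer terms are (a)^2 and (3w)^2, and the cross term is -2·a·3w.
So a^2 - 6aw + 9w^2 = (a - 3w)^2 ≥ 0.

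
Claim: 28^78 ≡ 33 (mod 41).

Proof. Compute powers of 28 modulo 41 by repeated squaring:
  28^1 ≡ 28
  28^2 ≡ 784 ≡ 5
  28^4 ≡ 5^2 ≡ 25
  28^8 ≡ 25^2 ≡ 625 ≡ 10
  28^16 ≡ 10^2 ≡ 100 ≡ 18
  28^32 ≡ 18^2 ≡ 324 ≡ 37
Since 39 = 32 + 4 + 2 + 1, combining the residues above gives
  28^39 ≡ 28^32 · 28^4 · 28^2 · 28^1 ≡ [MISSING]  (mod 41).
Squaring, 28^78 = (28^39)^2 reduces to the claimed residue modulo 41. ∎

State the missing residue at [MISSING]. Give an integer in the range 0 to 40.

22

28^32 · 28^4 · 28^2 · 28^1 ≡ 37 · 25 · 5 · 28 = 129500.
129500 mod 41 = 22, so 28^39 ≡ 22 (mod 41).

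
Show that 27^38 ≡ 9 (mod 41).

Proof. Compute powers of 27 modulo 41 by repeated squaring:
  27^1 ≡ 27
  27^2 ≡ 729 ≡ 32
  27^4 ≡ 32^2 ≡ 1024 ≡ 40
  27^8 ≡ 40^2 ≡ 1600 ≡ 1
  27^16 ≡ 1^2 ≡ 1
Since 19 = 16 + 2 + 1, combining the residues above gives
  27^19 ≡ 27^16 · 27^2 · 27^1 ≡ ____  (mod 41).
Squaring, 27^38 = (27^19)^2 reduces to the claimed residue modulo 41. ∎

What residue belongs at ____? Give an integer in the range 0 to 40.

3

27^16 · 27^2 · 27^1 ≡ 1 · 32 · 27 = 864.
864 mod 41 = 3, so 27^19 ≡ 3 (mod 41).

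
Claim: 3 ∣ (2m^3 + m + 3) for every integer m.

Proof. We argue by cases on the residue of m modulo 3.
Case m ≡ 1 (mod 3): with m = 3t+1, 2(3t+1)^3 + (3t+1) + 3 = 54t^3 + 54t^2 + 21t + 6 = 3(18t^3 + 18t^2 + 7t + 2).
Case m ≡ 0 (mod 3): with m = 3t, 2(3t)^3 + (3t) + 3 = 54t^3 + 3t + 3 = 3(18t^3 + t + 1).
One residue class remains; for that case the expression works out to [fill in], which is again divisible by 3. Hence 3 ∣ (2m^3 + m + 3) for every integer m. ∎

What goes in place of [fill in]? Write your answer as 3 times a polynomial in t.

The residues treated are {1, 0}, so the missing case is m ≡ 2 (mod 3); write m = 3t+2.
Then 2(3t+2)^3 + (3t+2) + 3 = 54t^3 + 108t^2 + 75t + 21 = 3(18t^3 + 36t^2 + 25t + 7).

3(18t^3 + 36t^2 + 25t + 7)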